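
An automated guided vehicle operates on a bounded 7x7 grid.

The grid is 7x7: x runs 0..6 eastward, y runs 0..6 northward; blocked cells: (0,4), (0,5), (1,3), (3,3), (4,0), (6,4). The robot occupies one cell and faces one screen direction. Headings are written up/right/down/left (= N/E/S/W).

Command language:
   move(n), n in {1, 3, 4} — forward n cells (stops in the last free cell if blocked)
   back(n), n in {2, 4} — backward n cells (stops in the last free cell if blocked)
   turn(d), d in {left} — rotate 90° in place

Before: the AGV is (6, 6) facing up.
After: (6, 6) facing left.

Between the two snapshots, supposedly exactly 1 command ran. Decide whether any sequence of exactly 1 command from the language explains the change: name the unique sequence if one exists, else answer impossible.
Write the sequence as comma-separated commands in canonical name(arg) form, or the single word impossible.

key: (6,6) unchanged — the single command moves nothing
start: (6, 6) facing up
t=1 turn(left) ⇒ (6, 6) facing left
all 6 alternatives checked — unique.

turn(left)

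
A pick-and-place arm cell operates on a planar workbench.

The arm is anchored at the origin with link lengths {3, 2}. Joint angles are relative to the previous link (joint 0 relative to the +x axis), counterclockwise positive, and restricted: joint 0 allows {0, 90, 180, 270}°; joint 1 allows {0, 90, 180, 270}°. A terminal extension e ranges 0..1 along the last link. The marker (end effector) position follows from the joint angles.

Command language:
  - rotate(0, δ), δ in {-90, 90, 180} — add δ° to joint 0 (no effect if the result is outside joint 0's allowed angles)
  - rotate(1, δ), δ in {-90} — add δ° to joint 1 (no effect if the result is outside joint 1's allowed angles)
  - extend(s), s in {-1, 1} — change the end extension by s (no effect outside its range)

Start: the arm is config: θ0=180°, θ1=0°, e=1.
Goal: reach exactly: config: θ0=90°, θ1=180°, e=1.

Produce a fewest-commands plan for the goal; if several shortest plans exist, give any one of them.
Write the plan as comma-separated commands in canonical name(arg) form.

initial: config: θ0=180°, θ1=0°, e=1
[1] after rotate(1, -90): config: θ0=180°, θ1=270°, e=1
[2] after rotate(1, -90): config: θ0=180°, θ1=180°, e=1
[3] after rotate(0, -90): config: θ0=90°, θ1=180°, e=1
no 2-step plan works, so 3 is optimal.

rotate(1, -90), rotate(1, -90), rotate(0, -90)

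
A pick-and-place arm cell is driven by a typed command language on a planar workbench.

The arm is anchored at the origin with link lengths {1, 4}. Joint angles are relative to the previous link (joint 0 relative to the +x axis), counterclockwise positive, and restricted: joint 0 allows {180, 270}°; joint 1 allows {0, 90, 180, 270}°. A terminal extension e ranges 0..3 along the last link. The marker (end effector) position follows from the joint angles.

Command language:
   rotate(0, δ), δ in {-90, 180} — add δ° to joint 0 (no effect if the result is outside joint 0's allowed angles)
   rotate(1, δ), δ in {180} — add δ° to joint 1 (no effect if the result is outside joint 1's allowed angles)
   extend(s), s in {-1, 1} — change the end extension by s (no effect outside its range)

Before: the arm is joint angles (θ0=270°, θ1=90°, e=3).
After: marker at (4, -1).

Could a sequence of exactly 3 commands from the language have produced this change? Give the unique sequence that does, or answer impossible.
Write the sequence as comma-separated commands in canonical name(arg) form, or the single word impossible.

extend(-1), extend(-1), extend(-1)

begin: joint angles (θ0=270°, θ1=90°, e=3)
t=1 extend(-1) ⇒ joint angles (θ0=270°, θ1=90°, e=2)
t=2 extend(-1) ⇒ joint angles (θ0=270°, θ1=90°, e=1)
t=3 extend(-1) ⇒ joint angles (θ0=270°, θ1=90°, e=0)
no rival 3-sequence matches.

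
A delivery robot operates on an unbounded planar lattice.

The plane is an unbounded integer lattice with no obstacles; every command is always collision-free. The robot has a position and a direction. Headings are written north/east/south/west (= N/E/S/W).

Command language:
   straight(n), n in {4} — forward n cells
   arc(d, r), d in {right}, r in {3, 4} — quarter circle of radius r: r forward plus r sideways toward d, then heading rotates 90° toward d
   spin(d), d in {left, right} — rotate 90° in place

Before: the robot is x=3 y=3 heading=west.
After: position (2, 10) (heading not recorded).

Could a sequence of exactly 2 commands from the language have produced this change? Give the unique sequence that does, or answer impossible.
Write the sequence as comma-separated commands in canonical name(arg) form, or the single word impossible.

key: order matters: swapping arc(right, 4) and arc(right, 3) lands elsewhere
t0: x=3 y=3 heading=west
t=1 arc(right, 4) ⇒ x=-1 y=7 heading=north
t=2 arc(right, 3) ⇒ x=2 y=10 heading=east
uniquely the one of 25 2-step routes that fits.

arc(right, 4), arc(right, 3)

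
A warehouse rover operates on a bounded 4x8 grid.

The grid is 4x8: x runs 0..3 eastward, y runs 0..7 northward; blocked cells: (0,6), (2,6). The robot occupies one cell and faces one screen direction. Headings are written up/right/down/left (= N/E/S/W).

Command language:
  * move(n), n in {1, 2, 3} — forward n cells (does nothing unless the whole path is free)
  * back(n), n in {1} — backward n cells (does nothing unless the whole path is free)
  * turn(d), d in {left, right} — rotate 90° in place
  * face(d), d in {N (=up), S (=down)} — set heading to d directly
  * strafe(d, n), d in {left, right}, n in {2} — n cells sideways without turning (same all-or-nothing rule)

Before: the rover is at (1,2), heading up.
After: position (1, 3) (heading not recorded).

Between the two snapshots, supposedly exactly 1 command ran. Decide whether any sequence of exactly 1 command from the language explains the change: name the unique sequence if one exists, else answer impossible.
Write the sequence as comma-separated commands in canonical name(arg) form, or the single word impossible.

start: at (1,2), heading up
[1] after move(1): at (1,3), heading up
no other 1-command option fits: unique.

move(1)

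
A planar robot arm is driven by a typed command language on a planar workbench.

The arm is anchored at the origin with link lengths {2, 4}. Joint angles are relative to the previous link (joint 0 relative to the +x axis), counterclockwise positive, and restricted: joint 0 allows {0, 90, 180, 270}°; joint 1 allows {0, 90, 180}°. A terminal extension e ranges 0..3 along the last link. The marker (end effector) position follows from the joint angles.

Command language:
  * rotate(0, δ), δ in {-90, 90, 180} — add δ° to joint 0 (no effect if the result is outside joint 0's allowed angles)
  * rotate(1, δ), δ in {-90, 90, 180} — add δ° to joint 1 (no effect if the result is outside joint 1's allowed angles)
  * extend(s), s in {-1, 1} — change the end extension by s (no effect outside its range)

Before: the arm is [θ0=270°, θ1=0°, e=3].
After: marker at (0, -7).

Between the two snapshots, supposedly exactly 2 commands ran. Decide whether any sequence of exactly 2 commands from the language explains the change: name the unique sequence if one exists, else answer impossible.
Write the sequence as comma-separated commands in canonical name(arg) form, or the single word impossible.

extend(-1), extend(-1)

begin: [θ0=270°, θ1=0°, e=3]
[1] after extend(-1): [θ0=270°, θ1=0°, e=2]
[2] after extend(-1): [θ0=270°, θ1=0°, e=1]
no other 2-command option fits: unique.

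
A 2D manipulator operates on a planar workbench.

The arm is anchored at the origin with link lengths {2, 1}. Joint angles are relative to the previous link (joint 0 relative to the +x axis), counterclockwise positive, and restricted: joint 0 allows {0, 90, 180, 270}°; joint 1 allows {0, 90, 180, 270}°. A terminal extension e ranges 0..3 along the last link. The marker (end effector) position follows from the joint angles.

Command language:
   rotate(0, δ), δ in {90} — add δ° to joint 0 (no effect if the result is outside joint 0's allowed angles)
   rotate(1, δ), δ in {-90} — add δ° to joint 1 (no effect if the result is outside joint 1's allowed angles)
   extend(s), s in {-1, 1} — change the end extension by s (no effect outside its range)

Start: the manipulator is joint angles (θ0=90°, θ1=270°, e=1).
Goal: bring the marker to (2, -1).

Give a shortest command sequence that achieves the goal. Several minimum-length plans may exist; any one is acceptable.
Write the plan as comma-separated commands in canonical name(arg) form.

initial: joint angles (θ0=90°, θ1=270°, e=1)
t=1 rotate(0, 90) ⇒ joint angles (θ0=180°, θ1=270°, e=1)
t=2 rotate(0, 90) ⇒ joint angles (θ0=270°, θ1=270°, e=1)
t=3 rotate(0, 90) ⇒ joint angles (θ0=0°, θ1=270°, e=1)
t=4 extend(-1) ⇒ joint angles (θ0=0°, θ1=270°, e=0)
minimal: 4 command(s), checked below 4.

rotate(0, 90), rotate(0, 90), rotate(0, 90), extend(-1)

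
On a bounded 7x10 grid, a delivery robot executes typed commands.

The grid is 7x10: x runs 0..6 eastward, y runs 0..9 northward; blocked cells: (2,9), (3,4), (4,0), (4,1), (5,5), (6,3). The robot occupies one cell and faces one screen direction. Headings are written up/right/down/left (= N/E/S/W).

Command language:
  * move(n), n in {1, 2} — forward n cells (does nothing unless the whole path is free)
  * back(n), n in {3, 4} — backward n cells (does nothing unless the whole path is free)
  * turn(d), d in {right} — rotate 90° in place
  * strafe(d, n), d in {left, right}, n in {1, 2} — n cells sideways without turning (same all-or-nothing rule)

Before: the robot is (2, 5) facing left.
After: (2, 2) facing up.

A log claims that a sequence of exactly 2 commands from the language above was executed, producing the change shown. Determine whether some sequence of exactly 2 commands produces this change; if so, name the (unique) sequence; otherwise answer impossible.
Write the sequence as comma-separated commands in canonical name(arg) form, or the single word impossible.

turn(right), back(3)

key: position moved to (2,2) AND the heading swung to N — translation plus rotation needed
initial: (2, 5) facing left
[1] after turn(right): (2, 5) facing up
[2] after back(3): (2, 2) facing up
uniquely the one of 81 2-step routes that fits.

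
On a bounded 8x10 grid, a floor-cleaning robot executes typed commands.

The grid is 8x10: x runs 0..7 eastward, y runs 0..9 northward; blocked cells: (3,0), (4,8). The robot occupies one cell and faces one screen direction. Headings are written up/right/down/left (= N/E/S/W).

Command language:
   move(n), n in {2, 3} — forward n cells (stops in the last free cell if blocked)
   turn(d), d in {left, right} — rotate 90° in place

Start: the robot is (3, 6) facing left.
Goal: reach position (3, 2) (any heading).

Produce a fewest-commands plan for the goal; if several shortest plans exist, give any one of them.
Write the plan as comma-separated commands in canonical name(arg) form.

begin: (3, 6) facing left
step 1 (turn(left)): (3, 6) facing down
step 2 (move(2)): (3, 4) facing down
step 3 (move(2)): (3, 2) facing down
minimal: 3 command(s), checked below 3.

turn(left), move(2), move(2)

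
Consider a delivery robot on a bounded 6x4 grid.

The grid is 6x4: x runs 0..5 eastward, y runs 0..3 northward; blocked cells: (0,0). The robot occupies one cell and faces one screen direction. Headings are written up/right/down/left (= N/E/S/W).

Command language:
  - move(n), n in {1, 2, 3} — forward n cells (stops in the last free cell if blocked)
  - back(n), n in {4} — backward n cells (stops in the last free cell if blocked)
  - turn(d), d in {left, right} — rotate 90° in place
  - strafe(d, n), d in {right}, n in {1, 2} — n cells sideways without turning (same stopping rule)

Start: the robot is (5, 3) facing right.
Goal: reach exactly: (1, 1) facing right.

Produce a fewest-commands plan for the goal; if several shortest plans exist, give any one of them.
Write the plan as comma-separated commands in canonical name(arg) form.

back(4), strafe(right, 2)

from: (5, 3) facing right
step 1 (back(4)): (1, 3) facing right
step 2 (strafe(right, 2)): (1, 1) facing right
shorter routes all fall short; 2 is best.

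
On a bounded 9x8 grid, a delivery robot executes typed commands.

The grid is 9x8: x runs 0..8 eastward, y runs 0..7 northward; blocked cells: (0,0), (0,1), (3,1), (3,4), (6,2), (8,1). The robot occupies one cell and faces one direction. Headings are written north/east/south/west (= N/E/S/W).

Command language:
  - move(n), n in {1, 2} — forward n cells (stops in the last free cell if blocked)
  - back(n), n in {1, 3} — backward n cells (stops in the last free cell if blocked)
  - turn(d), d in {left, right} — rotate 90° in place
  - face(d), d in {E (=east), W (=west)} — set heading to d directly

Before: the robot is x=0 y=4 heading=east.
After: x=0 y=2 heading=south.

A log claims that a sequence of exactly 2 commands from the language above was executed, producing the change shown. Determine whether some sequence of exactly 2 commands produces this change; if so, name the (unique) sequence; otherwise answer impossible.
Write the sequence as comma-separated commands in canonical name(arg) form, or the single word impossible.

key: order matters: swapping turn(right) and move(2) lands elsewhere
t0: x=0 y=4 heading=east
1. turn(right) → x=0 y=4 heading=south
2. move(2) → x=0 y=2 heading=south
no other 2-command option fits: unique.

turn(right), move(2)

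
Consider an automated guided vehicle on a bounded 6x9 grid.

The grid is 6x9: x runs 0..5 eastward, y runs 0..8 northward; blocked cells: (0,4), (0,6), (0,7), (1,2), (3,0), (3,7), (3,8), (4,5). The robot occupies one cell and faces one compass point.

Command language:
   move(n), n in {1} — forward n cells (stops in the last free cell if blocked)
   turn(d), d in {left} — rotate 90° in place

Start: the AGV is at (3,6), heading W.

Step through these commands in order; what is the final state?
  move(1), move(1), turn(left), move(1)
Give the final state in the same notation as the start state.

from: at (3,6), heading W
t=1 move(1) ⇒ at (2,6), heading W
t=2 move(1) ⇒ at (1,6), heading W
t=3 turn(left) ⇒ at (1,6), heading S
t=4 move(1) ⇒ at (1,5), heading S

at (1,5), heading S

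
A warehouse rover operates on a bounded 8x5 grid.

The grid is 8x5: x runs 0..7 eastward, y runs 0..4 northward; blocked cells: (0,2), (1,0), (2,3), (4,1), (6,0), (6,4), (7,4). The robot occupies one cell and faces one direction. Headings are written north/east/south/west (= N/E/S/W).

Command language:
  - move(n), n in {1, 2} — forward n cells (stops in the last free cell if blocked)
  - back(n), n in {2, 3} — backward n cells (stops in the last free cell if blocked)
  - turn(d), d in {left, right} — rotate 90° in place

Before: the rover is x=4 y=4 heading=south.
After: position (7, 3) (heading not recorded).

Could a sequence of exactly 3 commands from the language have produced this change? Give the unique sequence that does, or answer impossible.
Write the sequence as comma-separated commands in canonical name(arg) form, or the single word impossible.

move(1), turn(right), back(3)

key: running back(3) before move(1) would end elsewhere — order is forced
initial: x=4 y=4 heading=south
1. move(1) → x=4 y=3 heading=south
2. turn(right) → x=4 y=3 heading=west
3. back(3) → x=7 y=3 heading=west
no other 3-command option fits: unique.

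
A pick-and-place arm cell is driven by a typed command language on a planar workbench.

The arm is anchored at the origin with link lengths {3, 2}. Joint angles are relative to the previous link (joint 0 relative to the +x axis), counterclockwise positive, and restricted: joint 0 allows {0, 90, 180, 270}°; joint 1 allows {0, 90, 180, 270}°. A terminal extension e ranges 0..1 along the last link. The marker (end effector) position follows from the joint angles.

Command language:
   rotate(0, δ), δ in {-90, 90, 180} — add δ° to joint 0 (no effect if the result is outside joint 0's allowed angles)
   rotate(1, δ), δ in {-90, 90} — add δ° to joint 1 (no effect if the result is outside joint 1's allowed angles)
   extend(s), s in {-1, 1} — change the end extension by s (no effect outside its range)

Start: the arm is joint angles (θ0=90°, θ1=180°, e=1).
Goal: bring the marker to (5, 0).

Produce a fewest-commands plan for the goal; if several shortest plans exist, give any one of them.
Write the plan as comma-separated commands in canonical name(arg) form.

start: joint angles (θ0=90°, θ1=180°, e=1)
1. extend(-1) → joint angles (θ0=90°, θ1=180°, e=0)
2. rotate(1, 90) → joint angles (θ0=90°, θ1=270°, e=0)
3. rotate(1, 90) → joint angles (θ0=90°, θ1=0°, e=0)
4. rotate(0, -90) → joint angles (θ0=0°, θ1=0°, e=0)
shorter routes all fall short; 4 is best.

extend(-1), rotate(1, 90), rotate(1, 90), rotate(0, -90)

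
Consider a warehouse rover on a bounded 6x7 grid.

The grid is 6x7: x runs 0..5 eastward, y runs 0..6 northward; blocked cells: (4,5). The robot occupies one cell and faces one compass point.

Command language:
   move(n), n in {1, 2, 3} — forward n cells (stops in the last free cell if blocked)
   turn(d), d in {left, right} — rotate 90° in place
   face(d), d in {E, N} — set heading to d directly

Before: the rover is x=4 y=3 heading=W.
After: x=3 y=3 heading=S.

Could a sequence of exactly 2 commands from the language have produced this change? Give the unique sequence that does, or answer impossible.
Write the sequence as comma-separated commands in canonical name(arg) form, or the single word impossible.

key: order matters: swapping move(1) and turn(left) lands elsewhere
begin: x=4 y=3 heading=W
1. move(1) → x=3 y=3 heading=W
2. turn(left) → x=3 y=3 heading=S
uniquely the one of 49 2-step routes that fits.

move(1), turn(left)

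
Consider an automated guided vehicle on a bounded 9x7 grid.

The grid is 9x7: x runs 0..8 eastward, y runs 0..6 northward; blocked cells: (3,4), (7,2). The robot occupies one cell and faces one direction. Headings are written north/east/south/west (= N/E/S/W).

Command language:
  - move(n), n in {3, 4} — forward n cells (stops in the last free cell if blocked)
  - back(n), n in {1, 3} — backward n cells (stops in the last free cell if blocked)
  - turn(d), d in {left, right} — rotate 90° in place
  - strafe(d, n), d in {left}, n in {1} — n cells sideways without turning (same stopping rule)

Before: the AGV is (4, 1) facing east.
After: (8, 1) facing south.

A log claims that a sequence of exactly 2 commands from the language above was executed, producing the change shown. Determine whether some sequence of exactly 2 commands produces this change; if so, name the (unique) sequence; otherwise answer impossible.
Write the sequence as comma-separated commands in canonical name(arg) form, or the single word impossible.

move(4), turn(right)

key: order matters: swapping move(4) and turn(right) lands elsewhere
start: (4, 1) facing east
step 1 (move(4)): (8, 1) facing east
step 2 (turn(right)): (8, 1) facing south
all 49 alternatives checked — unique.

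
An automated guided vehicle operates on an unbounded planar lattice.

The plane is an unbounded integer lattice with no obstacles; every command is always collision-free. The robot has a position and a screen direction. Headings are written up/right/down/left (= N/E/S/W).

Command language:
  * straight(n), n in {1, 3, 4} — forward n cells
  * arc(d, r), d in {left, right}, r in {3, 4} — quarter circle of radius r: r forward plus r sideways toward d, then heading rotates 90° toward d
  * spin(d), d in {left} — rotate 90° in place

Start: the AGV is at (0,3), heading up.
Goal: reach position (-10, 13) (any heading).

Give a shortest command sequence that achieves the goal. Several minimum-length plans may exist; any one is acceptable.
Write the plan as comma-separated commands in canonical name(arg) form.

arc(left, 3), arc(right, 3), arc(left, 4)

from: at (0,3), heading up
step 1 (arc(left, 3)): at (-3,6), heading left
step 2 (arc(right, 3)): at (-6,9), heading up
step 3 (arc(left, 4)): at (-10,13), heading left
nothing shorter than 3 reaches the goal.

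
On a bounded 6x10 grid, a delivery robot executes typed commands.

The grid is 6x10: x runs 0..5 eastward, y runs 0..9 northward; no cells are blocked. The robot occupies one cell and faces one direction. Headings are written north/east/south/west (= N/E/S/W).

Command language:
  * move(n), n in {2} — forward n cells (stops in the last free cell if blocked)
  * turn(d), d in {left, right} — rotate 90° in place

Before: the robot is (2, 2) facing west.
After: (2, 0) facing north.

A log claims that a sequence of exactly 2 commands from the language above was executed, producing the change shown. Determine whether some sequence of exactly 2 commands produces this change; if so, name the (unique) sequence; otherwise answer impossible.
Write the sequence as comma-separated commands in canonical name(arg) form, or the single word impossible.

impossible

no 2-step route produces this change.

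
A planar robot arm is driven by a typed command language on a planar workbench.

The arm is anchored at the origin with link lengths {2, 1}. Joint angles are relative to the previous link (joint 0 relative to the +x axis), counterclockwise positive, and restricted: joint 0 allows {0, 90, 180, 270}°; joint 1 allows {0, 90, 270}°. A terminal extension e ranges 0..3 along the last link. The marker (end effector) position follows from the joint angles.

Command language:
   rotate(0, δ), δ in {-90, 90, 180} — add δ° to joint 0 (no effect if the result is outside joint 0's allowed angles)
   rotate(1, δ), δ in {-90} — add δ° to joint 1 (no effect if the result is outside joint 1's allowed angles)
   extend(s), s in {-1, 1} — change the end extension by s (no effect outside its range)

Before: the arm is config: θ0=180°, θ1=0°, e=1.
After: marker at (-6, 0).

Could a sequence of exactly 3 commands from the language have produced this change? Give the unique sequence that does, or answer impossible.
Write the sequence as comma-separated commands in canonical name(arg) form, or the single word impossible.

extend(1), extend(1), extend(1)

start: config: θ0=180°, θ1=0°, e=1
t=1 extend(1) ⇒ config: θ0=180°, θ1=0°, e=2
t=2 extend(1) ⇒ config: θ0=180°, θ1=0°, e=3
t=3 extend(1) ⇒ config: θ0=180°, θ1=0°, e=3
uniquely the one of 216 3-step routes that fits.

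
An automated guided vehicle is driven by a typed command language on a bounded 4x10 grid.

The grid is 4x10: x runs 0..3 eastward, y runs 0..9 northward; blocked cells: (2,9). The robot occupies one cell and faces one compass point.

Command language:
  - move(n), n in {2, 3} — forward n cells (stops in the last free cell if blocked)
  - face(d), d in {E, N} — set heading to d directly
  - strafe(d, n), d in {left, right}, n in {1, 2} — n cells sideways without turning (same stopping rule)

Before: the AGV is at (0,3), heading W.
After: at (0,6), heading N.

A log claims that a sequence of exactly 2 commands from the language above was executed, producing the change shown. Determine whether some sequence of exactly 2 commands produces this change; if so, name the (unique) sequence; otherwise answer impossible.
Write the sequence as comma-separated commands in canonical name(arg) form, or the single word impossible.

key: running move(3) before face(N) would end elsewhere — order is forced
initial: at (0,3), heading W
1. face(N) → at (0,3), heading N
2. move(3) → at (0,6), heading N
all 64 alternatives checked — unique.

face(N), move(3)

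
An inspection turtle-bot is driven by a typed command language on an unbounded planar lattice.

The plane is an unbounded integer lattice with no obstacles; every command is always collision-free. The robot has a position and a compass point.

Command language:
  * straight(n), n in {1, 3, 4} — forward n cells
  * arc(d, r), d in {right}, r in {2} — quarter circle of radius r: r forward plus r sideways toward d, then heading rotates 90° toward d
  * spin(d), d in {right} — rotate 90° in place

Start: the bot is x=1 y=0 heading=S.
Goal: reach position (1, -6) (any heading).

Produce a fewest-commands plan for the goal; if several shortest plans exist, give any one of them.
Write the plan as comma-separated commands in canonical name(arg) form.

straight(3), straight(3)

t0: x=1 y=0 heading=S
t=1 straight(3) ⇒ x=1 y=-3 heading=S
t=2 straight(3) ⇒ x=1 y=-6 heading=S
shorter routes all fall short; 2 is best.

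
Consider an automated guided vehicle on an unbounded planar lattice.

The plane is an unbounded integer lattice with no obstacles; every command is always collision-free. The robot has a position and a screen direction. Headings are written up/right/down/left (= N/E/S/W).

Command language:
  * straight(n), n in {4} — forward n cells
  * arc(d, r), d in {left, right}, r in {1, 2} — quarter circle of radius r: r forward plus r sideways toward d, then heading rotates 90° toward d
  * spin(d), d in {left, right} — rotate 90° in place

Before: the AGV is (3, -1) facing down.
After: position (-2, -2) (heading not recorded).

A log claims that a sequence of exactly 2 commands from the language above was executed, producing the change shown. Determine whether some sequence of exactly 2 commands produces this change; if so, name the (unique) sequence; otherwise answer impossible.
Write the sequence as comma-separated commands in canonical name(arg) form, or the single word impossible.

key: running straight(4) before arc(right, 1) would end elsewhere — order is forced
t0: (3, -1) facing down
[1] after arc(right, 1): (2, -2) facing left
[2] after straight(4): (-2, -2) facing left
no other 2-command option fits: unique.

arc(right, 1), straight(4)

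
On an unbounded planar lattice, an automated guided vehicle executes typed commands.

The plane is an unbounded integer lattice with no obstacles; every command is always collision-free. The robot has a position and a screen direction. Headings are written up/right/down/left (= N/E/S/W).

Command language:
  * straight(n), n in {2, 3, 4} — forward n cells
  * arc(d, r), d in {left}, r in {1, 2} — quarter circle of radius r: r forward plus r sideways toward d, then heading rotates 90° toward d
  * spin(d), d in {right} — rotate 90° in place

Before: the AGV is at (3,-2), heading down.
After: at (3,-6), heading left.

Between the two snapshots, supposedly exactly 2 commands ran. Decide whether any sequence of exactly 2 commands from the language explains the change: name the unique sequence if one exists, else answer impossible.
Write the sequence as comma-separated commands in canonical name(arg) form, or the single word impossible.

key: position moved to (3,-6) AND the heading swung to W — translation plus rotation needed
from: at (3,-2), heading down
step 1 (straight(4)): at (3,-6), heading down
step 2 (spin(right)): at (3,-6), heading left
no other 2-command option fits: unique.

straight(4), spin(right)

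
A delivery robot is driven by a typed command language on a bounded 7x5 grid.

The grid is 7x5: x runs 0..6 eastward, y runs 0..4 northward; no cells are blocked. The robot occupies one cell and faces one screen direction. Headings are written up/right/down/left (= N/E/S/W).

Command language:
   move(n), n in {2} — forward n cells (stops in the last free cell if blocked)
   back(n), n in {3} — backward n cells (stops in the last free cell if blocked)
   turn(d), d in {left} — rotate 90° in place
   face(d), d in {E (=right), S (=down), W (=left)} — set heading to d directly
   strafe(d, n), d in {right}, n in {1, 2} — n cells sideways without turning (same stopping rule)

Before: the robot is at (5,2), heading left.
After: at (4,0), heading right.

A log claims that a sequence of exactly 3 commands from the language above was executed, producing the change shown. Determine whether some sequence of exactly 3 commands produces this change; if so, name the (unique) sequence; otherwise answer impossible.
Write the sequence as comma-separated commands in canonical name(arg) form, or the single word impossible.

impossible

checked all 3-command options: none fits.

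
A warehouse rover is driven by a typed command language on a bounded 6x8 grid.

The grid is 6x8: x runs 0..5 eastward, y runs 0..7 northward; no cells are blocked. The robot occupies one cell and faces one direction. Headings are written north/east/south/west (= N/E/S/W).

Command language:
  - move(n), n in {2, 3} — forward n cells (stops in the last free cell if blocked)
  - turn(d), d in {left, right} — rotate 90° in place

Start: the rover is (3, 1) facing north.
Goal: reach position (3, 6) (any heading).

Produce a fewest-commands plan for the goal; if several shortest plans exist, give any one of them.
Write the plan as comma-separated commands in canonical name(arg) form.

begin: (3, 1) facing north
step 1 (move(2)): (3, 3) facing north
step 2 (move(3)): (3, 6) facing north
nothing shorter than 2 reaches the goal.

move(2), move(3)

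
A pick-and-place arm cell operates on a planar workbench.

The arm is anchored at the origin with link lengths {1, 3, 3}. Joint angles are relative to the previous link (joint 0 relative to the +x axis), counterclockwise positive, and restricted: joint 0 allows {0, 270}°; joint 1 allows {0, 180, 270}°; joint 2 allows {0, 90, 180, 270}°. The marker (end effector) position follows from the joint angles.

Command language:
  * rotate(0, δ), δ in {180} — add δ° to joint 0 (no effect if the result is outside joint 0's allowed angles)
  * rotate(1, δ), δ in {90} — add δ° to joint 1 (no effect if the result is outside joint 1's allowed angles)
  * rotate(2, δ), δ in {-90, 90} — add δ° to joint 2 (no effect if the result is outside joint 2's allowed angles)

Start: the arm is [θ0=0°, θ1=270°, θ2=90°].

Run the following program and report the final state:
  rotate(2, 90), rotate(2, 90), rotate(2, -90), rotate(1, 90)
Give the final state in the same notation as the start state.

t0: [θ0=0°, θ1=270°, θ2=90°]
[1] after rotate(2, 90): [θ0=0°, θ1=270°, θ2=180°]
[2] after rotate(2, 90): [θ0=0°, θ1=270°, θ2=270°]
[3] after rotate(2, -90): [θ0=0°, θ1=270°, θ2=180°]
[4] after rotate(1, 90): [θ0=0°, θ1=0°, θ2=180°]

[θ0=0°, θ1=0°, θ2=180°]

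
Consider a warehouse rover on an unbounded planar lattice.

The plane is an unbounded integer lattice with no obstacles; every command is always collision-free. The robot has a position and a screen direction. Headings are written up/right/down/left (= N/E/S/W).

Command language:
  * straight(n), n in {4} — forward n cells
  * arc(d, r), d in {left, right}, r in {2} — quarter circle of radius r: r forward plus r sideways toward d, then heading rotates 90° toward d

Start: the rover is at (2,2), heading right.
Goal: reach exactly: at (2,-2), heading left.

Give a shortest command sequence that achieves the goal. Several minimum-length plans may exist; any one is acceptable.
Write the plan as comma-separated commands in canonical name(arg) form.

arc(right, 2), arc(right, 2)

from: at (2,2), heading right
[1] after arc(right, 2): at (4,0), heading down
[2] after arc(right, 2): at (2,-2), heading left
minimal: 2 command(s), checked below 2.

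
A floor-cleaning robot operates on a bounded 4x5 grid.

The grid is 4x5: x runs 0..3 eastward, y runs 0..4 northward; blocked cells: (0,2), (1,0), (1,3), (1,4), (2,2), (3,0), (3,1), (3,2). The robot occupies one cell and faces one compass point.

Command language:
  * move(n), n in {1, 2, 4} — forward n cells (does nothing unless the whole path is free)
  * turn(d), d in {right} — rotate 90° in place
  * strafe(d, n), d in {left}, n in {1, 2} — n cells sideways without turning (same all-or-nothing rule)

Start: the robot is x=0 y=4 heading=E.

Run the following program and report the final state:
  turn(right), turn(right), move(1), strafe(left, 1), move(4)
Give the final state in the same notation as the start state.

from: x=0 y=4 heading=E
t=1 turn(right) ⇒ x=0 y=4 heading=S
t=2 turn(right) ⇒ x=0 y=4 heading=W
t=3 move(1) ⇒ x=0 y=4 heading=W
t=4 strafe(left, 1) ⇒ x=0 y=3 heading=W
t=5 move(4) ⇒ x=0 y=3 heading=W

x=0 y=3 heading=W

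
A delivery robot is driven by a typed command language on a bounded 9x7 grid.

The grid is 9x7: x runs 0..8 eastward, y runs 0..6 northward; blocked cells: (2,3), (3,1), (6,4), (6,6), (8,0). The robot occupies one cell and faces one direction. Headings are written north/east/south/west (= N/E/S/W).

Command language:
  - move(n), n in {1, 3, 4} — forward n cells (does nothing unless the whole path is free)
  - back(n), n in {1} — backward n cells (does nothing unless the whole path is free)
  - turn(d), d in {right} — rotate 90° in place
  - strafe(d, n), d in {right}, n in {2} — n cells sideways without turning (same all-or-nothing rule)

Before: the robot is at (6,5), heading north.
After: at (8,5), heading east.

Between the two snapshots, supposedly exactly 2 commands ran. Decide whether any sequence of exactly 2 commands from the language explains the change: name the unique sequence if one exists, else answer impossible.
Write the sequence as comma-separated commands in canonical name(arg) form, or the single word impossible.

strafe(right, 2), turn(right)

key: order matters: swapping strafe(right, 2) and turn(right) lands elsewhere
start: at (6,5), heading north
[1] after strafe(right, 2): at (8,5), heading north
[2] after turn(right): at (8,5), heading east
no rival 2-sequence matches.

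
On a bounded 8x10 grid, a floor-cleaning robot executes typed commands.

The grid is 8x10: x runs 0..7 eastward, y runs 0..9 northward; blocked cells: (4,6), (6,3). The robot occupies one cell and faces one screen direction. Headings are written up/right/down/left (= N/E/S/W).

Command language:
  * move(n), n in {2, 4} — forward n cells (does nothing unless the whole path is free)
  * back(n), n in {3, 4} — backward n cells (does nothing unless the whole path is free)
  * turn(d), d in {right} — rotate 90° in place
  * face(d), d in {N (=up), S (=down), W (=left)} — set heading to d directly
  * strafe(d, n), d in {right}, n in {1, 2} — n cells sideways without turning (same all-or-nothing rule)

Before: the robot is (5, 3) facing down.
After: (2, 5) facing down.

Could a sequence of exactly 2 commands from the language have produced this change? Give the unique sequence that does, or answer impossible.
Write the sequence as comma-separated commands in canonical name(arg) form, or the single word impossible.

all 100 sequences checked — none match.

impossible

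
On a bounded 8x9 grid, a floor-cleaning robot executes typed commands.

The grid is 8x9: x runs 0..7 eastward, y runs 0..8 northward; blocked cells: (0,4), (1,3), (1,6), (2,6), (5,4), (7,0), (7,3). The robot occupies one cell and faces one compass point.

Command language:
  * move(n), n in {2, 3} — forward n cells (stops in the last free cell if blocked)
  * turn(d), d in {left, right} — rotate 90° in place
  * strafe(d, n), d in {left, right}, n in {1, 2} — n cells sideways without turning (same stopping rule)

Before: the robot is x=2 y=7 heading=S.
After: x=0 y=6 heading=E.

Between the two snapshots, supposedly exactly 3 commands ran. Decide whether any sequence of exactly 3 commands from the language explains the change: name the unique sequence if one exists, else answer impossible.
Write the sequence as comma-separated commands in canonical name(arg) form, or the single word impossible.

strafe(right, 2), turn(left), strafe(right, 1)

key: order matters: swapping strafe(right, 2) and strafe(right, 1) lands elsewhere
initial: x=2 y=7 heading=S
[1] after strafe(right, 2): x=0 y=7 heading=S
[2] after turn(left): x=0 y=7 heading=E
[3] after strafe(right, 1): x=0 y=6 heading=E
all 512 alternatives checked — unique.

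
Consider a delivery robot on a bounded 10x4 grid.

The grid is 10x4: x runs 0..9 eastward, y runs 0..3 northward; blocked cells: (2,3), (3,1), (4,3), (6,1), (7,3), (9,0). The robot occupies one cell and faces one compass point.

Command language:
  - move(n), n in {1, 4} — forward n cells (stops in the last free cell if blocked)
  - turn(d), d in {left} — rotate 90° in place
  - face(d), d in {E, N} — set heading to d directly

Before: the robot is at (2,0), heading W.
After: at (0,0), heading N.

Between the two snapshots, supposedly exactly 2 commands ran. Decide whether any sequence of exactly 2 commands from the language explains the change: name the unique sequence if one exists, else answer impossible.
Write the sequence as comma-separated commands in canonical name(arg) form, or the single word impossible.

key: order matters: swapping move(4) and face(N) lands elsewhere
begin: at (2,0), heading W
[1] after move(4): at (0,0), heading W
[2] after face(N): at (0,0), heading N
no other 2-command option fits: unique.

move(4), face(N)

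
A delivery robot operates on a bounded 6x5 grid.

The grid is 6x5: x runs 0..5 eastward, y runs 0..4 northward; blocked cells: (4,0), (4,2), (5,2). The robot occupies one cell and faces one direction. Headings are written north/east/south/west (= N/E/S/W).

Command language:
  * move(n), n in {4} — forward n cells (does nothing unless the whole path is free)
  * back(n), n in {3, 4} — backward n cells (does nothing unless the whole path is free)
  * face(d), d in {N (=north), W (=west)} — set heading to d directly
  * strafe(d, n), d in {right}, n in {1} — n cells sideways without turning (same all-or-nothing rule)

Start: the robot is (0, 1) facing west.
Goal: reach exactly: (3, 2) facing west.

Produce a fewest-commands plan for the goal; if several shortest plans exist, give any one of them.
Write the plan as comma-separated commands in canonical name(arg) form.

initial: (0, 1) facing west
step 1 (back(3)): (3, 1) facing west
step 2 (strafe(right, 1)): (3, 2) facing west
nothing shorter than 2 reaches the goal.

back(3), strafe(right, 1)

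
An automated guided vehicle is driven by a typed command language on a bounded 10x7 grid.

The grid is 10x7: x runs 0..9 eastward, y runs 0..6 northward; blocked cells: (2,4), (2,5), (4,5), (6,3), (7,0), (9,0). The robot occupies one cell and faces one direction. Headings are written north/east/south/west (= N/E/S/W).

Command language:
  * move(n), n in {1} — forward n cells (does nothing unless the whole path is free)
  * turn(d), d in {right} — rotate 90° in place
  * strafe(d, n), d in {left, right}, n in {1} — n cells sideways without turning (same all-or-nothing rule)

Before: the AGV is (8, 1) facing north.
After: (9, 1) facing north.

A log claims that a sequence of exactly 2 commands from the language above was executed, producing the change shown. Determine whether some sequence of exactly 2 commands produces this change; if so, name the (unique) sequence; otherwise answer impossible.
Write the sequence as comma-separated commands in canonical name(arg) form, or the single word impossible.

strafe(right, 1), strafe(right, 1)

key: the second strafe(right, 1) would leave the grid, so it does nothing
start: (8, 1) facing north
[1] after strafe(right, 1): (9, 1) facing north
[2] after strafe(right, 1): (9, 1) facing north
no other 2-command option fits: unique.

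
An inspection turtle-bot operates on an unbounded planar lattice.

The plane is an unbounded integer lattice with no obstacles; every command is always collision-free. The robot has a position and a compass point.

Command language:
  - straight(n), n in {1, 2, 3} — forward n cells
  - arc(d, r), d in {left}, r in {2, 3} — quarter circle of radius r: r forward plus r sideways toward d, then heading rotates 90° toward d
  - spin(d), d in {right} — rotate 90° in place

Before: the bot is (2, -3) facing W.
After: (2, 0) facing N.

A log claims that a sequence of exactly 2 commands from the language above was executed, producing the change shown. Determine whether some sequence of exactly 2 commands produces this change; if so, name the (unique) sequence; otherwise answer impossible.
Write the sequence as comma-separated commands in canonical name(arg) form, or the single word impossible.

key: cell and facing (now N) both changed — the 2 commands mix motion and turning
begin: (2, -3) facing W
step 1 (spin(right)): (2, -3) facing N
step 2 (straight(3)): (2, 0) facing N
uniquely the one of 36 2-step routes that fits.

spin(right), straight(3)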